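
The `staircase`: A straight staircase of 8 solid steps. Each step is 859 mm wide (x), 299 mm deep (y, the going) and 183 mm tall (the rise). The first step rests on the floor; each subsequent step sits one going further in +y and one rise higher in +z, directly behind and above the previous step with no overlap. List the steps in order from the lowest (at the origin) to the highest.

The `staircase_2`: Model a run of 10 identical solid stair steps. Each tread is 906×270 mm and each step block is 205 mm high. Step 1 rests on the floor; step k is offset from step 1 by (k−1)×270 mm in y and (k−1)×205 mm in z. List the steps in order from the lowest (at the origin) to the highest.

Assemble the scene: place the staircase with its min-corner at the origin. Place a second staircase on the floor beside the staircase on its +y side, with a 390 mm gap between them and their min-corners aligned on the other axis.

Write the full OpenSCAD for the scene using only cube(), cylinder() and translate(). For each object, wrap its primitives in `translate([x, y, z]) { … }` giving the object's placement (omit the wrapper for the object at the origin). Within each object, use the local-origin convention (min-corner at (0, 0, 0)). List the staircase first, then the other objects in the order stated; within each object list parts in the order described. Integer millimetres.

cube([859, 299, 183]);
translate([0, 299, 183]) cube([859, 299, 183]);
translate([0, 598, 366]) cube([859, 299, 183]);
translate([0, 897, 549]) cube([859, 299, 183]);
translate([0, 1196, 732]) cube([859, 299, 183]);
translate([0, 1495, 915]) cube([859, 299, 183]);
translate([0, 1794, 1098]) cube([859, 299, 183]);
translate([0, 2093, 1281]) cube([859, 299, 183]);
translate([0, 2782, 0]) {
  cube([906, 270, 205]);
  translate([0, 270, 205]) cube([906, 270, 205]);
  translate([0, 540, 410]) cube([906, 270, 205]);
  translate([0, 810, 615]) cube([906, 270, 205]);
  translate([0, 1080, 820]) cube([906, 270, 205]);
  translate([0, 1350, 1025]) cube([906, 270, 205]);
  translate([0, 1620, 1230]) cube([906, 270, 205]);
  translate([0, 1890, 1435]) cube([906, 270, 205]);
  translate([0, 2160, 1640]) cube([906, 270, 205]);
  translate([0, 2430, 1845]) cube([906, 270, 205]);
}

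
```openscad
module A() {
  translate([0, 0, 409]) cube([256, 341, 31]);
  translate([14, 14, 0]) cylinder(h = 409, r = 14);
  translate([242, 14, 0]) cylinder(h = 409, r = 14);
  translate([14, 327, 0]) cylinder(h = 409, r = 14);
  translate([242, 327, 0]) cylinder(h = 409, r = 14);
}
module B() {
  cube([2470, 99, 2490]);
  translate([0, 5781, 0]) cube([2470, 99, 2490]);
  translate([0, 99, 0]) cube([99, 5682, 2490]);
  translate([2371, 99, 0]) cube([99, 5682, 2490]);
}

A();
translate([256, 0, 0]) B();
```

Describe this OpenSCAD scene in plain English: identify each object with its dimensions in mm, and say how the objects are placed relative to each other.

A is a simple wooden stool: a rectangular seat 256 mm (x) by 341 mm (y), 31 mm thick, top face at z = 440 mm, on four round legs, each 28 mm in diameter. The legs rest on z = 0, each leg's axis is inset half a diameter from the nearest pair of seat edges (so the leg's bounding box is flush with the corner).

B is the wall frame of a small rectangular building: four walls, each 2490 mm tall and 99 mm thick, enclosing a footprint 2470 mm (x) by 5880 mm (y) outside-to-outside, with no floor or roof. The front and back walls (the −y and +y sides) span the full width; the two side walls fit between them.

The house frame is against the stool's +x side, with their −y faces flush.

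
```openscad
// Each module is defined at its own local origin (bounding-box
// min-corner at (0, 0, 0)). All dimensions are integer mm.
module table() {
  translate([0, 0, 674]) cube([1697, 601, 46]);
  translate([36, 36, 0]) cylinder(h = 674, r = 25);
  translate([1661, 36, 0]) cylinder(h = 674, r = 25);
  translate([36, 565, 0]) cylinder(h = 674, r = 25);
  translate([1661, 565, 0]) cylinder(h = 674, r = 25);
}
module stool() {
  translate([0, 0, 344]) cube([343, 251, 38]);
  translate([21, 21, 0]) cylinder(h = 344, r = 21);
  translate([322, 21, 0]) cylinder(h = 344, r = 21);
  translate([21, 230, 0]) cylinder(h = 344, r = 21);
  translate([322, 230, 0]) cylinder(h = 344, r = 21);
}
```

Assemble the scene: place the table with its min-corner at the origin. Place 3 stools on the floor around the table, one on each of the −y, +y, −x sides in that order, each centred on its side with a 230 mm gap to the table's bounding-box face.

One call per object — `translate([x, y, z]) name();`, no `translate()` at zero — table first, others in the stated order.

table();
translate([677, -481, 0]) stool();
translate([677, 831, 0]) stool();
translate([-573, 175, 0]) stool();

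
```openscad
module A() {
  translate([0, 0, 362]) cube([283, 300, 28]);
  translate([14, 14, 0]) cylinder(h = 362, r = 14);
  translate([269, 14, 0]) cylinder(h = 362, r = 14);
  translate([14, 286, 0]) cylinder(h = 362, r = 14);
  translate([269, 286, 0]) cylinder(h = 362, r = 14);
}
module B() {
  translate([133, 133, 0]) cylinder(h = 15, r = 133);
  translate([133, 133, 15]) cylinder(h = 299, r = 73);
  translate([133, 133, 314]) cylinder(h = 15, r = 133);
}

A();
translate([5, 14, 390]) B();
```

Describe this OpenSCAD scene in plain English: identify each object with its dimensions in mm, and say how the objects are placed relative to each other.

A is a four-legged stool. The seat is a 283×300×28 mm slab whose top surface is at z = 390 mm; four round legs, each 28 mm in diameter, run from the floor (z = 0) to the underside of the seat, each leg's axis is inset half a diameter from the nearest pair of seat edges (so the leg's bounding box is flush with the corner).

B is a spool: two coaxial disc flanges of radius 133 mm and thickness 15 mm, joined by a core cylinder of radius 73 mm and height 299 mm. The lower flange rests on z = 0 and the three cylinders share a vertical axis.

The spool is on top of the stool.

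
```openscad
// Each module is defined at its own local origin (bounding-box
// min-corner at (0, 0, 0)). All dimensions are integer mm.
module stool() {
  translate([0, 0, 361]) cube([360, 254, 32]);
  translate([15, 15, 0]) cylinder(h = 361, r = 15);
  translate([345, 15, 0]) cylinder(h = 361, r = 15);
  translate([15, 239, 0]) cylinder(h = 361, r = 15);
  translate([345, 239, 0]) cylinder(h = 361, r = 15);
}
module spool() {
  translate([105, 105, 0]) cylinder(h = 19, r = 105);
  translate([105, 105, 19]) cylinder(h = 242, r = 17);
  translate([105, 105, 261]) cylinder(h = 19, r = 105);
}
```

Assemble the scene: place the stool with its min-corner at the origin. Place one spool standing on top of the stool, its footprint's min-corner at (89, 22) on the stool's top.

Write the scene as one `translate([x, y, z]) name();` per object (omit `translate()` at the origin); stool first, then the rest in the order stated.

stool();
translate([89, 22, 393]) spool();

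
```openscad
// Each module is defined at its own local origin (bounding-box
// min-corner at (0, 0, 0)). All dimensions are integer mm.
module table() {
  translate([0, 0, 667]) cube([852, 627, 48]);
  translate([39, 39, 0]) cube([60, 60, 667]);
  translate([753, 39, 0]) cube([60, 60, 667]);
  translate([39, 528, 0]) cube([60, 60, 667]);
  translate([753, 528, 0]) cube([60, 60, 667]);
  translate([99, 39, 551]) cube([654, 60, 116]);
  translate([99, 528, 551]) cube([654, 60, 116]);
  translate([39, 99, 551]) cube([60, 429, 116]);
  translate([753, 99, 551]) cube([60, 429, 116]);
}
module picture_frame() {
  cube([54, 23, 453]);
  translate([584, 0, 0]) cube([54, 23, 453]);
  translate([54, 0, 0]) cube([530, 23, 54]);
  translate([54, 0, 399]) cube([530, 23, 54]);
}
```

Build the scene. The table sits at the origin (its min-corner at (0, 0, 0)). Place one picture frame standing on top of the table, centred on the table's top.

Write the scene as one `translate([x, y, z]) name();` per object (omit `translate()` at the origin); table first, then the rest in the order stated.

table();
translate([107, 302, 715]) picture_frame();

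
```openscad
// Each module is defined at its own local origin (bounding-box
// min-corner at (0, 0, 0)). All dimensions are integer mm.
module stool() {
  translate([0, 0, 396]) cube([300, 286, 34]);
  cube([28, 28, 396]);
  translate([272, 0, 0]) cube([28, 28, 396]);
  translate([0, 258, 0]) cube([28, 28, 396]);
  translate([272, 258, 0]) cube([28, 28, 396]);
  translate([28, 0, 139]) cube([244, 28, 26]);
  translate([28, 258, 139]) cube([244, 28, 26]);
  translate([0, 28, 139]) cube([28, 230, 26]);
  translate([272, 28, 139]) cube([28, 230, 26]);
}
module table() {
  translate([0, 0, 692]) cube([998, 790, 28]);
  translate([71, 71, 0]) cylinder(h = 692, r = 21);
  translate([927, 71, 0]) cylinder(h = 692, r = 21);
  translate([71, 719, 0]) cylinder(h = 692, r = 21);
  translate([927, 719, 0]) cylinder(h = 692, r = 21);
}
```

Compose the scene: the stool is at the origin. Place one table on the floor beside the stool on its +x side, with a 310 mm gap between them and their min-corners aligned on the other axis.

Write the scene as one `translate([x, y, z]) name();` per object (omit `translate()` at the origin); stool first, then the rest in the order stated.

stool();
translate([610, 0, 0]) table();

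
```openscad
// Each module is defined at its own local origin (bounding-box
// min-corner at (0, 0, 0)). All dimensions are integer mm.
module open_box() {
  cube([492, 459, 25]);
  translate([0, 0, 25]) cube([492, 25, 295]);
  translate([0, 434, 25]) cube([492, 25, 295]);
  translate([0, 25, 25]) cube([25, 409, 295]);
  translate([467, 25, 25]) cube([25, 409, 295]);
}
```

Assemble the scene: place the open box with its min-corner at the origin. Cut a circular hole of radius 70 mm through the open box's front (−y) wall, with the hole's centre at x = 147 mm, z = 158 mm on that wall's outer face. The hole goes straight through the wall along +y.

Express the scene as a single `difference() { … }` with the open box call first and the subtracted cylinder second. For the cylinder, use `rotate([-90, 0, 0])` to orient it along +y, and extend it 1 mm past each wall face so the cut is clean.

difference() {
  open_box();
  translate([147, -1, 158]) rotate([-90, 0, 0]) cylinder(h = 27, r = 70);
}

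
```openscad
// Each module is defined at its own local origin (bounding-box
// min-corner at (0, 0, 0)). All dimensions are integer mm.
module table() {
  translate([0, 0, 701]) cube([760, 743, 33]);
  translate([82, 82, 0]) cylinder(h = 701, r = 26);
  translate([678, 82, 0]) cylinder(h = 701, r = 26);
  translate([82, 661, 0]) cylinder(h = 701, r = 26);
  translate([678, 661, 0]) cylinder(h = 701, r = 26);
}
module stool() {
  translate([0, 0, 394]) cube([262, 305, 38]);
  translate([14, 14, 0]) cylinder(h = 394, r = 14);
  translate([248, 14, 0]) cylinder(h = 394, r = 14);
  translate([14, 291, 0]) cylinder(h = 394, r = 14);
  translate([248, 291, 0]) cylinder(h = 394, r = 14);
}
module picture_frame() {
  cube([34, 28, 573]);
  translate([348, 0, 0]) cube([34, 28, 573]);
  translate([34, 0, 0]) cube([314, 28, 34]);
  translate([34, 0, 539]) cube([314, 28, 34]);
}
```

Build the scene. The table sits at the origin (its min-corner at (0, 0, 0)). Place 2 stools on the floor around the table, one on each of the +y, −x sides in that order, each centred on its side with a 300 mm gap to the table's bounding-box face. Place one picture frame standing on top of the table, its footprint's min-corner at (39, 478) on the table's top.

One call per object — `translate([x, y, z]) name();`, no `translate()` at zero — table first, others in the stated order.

table();
translate([249, 1043, 0]) stool();
translate([-562, 219, 0]) stool();
translate([39, 478, 734]) picture_frame();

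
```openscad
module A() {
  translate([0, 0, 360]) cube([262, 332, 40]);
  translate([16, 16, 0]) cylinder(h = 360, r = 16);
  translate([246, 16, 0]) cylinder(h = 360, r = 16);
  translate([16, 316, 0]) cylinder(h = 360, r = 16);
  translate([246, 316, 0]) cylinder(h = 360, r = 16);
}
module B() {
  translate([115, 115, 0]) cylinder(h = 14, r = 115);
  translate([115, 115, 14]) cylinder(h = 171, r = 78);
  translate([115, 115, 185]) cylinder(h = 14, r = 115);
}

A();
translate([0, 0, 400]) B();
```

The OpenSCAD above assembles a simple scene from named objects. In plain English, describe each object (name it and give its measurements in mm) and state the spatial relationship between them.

A is a simple wooden stool: a rectangular seat 262 mm (x) by 332 mm (y), 40 mm thick, top face at z = 400 mm, on four round legs, each 32 mm in diameter. The legs rest on z = 0, each leg's axis is inset half a diameter from the nearest pair of seat edges (so the leg's bounding box is flush with the corner).

B is a spool: two coaxial disc flanges of radius 115 mm and thickness 14 mm, joined by a core cylinder of radius 78 mm and height 171 mm. The lower flange rests on z = 0 and the three cylinders share a vertical axis.

The spool is on top of the stool.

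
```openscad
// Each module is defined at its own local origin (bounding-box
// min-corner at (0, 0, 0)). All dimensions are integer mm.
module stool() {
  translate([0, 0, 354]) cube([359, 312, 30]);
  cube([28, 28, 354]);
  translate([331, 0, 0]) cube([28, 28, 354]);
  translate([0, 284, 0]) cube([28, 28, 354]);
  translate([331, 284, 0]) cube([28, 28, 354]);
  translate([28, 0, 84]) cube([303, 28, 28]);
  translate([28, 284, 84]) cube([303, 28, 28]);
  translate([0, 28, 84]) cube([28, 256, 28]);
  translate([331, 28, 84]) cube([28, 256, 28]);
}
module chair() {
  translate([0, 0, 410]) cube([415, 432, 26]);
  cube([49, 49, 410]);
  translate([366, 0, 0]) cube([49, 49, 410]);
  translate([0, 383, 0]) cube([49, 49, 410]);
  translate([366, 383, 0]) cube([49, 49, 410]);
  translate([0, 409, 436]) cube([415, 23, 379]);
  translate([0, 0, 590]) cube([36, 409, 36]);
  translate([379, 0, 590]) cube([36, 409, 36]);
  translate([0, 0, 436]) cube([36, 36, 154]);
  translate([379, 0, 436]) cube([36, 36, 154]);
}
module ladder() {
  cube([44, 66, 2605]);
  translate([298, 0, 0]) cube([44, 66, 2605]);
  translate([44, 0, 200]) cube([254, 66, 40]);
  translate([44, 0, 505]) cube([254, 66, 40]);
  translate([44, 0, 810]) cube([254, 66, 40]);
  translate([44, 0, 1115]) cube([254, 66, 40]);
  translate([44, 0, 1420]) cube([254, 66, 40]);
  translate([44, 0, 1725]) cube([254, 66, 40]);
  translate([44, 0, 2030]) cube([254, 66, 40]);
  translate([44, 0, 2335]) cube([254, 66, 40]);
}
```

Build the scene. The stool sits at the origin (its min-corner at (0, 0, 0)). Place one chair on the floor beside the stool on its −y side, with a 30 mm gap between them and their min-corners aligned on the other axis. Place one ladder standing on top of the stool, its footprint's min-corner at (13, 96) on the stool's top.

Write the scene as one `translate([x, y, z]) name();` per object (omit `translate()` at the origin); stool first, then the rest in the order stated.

stool();
translate([0, -462, 0]) chair();
translate([13, 96, 384]) ladder();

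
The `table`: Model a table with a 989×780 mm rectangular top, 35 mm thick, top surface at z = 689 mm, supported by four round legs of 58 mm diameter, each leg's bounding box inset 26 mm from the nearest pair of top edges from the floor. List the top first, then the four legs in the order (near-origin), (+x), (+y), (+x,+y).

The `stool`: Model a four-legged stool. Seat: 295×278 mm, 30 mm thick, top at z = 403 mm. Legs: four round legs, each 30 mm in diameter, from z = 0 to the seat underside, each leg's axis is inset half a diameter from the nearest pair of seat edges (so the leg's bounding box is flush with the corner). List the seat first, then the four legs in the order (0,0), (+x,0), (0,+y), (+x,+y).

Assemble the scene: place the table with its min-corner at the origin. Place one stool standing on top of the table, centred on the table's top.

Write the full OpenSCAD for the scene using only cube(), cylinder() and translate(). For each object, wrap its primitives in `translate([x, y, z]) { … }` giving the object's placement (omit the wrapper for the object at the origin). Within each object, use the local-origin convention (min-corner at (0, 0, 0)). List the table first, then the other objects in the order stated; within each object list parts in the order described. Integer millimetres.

translate([0, 0, 654]) cube([989, 780, 35]);
translate([55, 55, 0]) cylinder(h = 654, r = 29);
translate([934, 55, 0]) cylinder(h = 654, r = 29);
translate([55, 725, 0]) cylinder(h = 654, r = 29);
translate([934, 725, 0]) cylinder(h = 654, r = 29);
translate([347, 251, 689]) {
  translate([0, 0, 373]) cube([295, 278, 30]);
  translate([15, 15, 0]) cylinder(h = 373, r = 15);
  translate([280, 15, 0]) cylinder(h = 373, r = 15);
  translate([15, 263, 0]) cylinder(h = 373, r = 15);
  translate([280, 263, 0]) cylinder(h = 373, r = 15);
}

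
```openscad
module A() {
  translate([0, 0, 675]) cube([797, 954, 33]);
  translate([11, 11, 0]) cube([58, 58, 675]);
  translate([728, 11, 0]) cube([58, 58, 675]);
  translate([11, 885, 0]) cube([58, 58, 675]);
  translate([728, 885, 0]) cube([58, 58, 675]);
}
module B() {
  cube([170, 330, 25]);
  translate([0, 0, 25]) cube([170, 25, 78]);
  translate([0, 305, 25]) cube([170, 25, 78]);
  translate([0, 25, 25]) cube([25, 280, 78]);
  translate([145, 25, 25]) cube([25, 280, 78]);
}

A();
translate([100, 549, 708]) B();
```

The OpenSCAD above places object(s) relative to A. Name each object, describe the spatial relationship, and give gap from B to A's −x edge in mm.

A is a table. B is an open box. The open box is on top of the table. The gap from the open box to the table's −x edge is 100 mm.

The open box's min-x is at 100; the table's min-x is 0; gap = 100 mm.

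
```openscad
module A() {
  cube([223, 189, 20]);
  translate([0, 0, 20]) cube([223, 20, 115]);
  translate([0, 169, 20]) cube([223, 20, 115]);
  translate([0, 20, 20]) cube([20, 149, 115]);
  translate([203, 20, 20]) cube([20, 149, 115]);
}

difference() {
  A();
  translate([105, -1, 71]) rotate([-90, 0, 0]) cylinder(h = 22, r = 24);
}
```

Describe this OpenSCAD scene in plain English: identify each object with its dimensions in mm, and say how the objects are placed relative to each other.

A is an open storage box with external size 223×189×135 mm and wall thickness 20 mm (the base is also 20 mm thick). The base covers the whole footprint; the four walls stand on the base, with the y-facing walls full-width and the x-facing walls fitting between their inner faces.

The open box has a circular hole of radius 24 mm through its front wall, centred at (x = 105, z = 71).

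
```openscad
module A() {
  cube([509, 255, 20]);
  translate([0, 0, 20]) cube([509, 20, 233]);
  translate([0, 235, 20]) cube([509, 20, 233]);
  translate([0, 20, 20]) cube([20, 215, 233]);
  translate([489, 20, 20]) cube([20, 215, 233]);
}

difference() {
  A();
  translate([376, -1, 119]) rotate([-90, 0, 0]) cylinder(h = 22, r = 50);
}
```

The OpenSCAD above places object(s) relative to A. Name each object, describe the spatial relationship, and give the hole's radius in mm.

The subtracted cylinder has r = 50 mm.

A is an open box. The open box has a circular hole through its front wall. The hole's radius is 50 mm.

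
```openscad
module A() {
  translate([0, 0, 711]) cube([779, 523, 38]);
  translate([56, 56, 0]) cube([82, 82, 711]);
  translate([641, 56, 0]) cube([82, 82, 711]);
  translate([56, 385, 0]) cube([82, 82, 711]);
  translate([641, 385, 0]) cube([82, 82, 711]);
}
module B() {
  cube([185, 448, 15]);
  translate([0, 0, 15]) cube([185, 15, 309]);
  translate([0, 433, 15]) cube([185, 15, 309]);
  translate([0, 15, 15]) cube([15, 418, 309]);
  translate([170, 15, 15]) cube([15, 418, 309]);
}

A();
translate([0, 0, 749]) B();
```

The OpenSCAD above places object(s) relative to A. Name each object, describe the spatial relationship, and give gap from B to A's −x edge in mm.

A is a table. B is an open box. The open box is on top of the table. The gap from the open box to the table's −x edge is 0 mm.

The open box's min-x is at 0; the table's min-x is 0; gap = 0 mm.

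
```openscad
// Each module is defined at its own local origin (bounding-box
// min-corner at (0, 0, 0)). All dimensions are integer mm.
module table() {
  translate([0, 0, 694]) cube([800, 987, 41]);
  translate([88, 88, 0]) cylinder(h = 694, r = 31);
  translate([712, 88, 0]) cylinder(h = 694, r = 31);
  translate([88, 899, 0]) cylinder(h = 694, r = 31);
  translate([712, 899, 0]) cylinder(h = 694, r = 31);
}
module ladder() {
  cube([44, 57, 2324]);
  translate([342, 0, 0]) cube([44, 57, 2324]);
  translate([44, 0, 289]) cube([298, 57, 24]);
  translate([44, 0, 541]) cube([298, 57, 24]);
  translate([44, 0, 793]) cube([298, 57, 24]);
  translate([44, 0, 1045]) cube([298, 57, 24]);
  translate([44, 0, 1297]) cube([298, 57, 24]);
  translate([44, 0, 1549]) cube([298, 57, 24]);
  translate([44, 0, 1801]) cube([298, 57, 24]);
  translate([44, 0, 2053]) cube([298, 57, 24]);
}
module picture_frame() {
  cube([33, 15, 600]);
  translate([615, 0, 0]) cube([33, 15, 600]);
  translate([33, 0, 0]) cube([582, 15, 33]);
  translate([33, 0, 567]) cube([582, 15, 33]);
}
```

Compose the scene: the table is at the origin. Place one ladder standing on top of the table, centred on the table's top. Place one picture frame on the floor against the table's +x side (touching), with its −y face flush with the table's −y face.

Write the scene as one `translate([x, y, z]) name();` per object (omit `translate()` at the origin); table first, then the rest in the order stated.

table();
translate([207, 465, 735]) ladder();
translate([800, 0, 0]) picture_frame();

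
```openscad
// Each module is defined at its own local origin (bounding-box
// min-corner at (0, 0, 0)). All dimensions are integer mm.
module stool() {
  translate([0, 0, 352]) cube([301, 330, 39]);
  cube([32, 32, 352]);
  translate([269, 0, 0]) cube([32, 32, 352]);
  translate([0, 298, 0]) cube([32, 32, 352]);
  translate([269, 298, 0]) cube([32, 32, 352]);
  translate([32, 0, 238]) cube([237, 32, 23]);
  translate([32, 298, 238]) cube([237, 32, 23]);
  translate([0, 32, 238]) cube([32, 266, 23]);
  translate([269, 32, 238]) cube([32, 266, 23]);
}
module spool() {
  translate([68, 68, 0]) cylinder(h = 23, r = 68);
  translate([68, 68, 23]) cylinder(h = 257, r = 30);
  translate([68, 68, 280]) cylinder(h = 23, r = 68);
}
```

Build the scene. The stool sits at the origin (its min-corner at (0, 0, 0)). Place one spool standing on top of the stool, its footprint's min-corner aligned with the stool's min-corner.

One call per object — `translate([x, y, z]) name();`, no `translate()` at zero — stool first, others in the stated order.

stool();
translate([0, 0, 391]) spool();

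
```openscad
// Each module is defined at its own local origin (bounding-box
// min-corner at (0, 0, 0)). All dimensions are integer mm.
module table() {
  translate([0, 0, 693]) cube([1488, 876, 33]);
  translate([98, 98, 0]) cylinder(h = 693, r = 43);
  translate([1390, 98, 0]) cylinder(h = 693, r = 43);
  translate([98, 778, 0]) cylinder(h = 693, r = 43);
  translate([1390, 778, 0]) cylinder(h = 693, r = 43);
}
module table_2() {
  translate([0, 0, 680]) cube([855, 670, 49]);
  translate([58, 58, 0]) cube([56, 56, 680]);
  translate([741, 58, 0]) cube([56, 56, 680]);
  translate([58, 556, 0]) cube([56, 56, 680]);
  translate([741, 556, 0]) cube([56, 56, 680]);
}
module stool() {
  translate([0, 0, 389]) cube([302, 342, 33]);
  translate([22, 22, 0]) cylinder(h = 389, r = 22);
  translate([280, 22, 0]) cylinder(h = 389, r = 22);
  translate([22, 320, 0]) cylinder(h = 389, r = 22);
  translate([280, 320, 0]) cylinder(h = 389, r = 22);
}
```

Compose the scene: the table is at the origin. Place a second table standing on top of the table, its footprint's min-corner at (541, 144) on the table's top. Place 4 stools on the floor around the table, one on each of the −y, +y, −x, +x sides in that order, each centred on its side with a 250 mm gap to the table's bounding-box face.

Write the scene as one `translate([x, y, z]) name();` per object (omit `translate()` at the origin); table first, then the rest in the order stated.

table();
translate([541, 144, 726]) table_2();
translate([593, -592, 0]) stool();
translate([593, 1126, 0]) stool();
translate([-552, 267, 0]) stool();
translate([1738, 267, 0]) stool();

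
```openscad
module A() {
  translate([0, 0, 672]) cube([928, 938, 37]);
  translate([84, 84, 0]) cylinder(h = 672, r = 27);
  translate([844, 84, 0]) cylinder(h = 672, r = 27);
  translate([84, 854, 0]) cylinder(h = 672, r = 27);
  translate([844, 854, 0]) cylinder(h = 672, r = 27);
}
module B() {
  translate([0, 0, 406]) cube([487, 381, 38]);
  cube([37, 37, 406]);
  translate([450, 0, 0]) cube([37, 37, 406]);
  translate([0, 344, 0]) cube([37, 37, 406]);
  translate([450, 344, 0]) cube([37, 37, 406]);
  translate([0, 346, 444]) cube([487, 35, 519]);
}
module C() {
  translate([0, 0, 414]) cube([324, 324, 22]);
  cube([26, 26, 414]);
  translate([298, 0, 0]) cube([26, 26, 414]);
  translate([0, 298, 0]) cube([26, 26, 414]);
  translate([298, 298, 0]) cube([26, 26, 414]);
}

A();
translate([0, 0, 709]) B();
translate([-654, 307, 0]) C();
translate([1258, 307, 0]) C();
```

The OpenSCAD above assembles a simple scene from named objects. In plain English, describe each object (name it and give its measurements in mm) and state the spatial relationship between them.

A is a rectangular dining table. The top is 928×938×37 mm with its upper surface at z = 709 mm. It stands on four round legs of 54 mm diameter, each leg's bounding box inset 57 mm from the nearest pair of top edges, running from the floor to the underside of the top.

B is a chair. The seat is a 487×381×38 mm slab with its top at z = 444 mm, on four 37×37 mm corner legs (flush with the seat edges, standing on z = 0). A flat backrest 35 mm thick, 519 mm tall, spans the full seat width and rises from the seat top along its +y edge, rear face flush with the rear of the seat.

C is a four-legged stool. The seat is 324×324 mm, 22 mm thick, top at z = 436 mm. It stands on four square legs, each 26×26 mm in cross-section, from z = 0 to the seat underside, each flush with a corner of the seat.

The chair is on top of the table. Two stools sit around the table at the −x, +x sides.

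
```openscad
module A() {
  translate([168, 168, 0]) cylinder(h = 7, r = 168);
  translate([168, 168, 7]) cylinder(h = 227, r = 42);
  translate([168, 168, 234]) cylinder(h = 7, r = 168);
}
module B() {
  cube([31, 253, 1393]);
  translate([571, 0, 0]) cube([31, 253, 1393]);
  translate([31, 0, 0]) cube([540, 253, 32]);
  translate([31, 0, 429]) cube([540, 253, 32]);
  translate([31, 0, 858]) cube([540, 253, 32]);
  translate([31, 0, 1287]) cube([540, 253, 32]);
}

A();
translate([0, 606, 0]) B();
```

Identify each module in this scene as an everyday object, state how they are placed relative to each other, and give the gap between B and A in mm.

The bookshelf's nearest face is 270 mm from the spool's +y face.

A is a spool. B is a bookshelf. The bookshelf is on the floor beside the spool on its +y side. The gap between the bookshelf and the spool is 270 mm.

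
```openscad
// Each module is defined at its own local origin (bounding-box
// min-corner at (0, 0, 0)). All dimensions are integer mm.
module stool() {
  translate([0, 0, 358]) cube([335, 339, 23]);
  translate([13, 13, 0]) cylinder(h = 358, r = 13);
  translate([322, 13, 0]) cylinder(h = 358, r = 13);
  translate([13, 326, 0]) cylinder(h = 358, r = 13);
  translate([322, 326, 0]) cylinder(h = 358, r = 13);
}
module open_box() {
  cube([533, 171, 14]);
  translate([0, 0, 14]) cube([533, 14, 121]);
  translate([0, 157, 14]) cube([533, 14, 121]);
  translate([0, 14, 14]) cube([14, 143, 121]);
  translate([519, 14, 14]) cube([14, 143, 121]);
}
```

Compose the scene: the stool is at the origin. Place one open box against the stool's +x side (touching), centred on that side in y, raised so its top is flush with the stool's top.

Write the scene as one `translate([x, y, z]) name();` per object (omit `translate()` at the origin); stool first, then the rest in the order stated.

stool();
translate([335, 84, 246]) open_box();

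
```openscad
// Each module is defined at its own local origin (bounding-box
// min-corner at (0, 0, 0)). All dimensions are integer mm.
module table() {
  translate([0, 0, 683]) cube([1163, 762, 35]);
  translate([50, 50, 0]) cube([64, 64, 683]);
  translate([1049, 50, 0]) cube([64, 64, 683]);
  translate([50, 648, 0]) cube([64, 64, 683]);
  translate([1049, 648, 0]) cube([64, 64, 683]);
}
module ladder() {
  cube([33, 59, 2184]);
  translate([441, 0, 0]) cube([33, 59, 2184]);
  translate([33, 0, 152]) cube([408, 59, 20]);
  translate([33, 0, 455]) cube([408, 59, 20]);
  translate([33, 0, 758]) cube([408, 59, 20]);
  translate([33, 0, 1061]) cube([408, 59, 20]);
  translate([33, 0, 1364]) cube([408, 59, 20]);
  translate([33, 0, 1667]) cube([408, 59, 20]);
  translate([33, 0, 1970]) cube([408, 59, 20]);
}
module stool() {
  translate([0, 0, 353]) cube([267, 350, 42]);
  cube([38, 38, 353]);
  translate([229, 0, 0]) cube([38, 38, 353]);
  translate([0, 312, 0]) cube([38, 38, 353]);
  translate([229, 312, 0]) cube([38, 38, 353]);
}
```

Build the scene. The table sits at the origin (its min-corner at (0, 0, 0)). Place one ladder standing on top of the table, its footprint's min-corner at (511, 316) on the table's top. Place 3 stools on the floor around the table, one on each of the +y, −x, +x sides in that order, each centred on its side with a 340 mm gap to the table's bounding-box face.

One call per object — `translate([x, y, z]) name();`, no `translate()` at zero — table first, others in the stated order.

table();
translate([511, 316, 718]) ladder();
translate([448, 1102, 0]) stool();
translate([-607, 206, 0]) stool();
translate([1503, 206, 0]) stool();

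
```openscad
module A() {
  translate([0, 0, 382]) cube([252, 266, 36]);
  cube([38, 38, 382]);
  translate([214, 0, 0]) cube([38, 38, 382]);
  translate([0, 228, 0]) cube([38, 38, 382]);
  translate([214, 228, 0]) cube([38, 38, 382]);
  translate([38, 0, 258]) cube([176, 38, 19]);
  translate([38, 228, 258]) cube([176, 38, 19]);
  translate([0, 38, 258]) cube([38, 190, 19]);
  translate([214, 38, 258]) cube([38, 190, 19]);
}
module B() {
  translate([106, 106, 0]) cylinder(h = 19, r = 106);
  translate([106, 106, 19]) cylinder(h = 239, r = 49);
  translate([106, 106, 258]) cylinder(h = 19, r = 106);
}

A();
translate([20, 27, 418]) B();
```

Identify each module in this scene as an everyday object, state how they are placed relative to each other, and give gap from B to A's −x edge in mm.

The spool's min-x is at 20; the stool's min-x is 0; gap = 20 mm.

A is a stool. B is a spool. The spool is on top of the stool, centred. The gap from the spool to the stool's −x edge is 20 mm.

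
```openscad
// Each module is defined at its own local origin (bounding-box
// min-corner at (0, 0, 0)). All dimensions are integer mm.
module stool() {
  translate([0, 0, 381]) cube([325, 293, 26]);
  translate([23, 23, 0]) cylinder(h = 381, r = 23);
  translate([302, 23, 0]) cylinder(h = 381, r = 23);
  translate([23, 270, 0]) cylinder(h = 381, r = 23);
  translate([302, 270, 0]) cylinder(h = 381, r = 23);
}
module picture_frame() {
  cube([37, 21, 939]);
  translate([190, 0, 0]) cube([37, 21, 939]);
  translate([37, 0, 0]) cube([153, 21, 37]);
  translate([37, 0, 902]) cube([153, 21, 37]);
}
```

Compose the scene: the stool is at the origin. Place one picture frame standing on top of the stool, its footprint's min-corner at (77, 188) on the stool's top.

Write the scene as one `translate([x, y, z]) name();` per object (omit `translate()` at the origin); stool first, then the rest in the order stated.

stool();
translate([77, 188, 407]) picture_frame();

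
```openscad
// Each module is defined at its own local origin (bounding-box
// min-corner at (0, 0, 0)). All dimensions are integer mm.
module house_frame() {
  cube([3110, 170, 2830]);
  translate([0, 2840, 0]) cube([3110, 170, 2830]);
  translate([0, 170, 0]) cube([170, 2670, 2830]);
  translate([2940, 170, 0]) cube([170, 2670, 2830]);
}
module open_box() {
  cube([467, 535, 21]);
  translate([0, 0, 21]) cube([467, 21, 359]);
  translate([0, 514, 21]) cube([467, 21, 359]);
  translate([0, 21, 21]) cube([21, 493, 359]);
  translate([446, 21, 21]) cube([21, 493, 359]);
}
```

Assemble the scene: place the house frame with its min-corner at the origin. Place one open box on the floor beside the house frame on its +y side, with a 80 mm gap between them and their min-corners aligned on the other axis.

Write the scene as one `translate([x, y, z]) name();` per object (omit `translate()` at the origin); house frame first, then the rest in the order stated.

house_frame();
translate([0, 3090, 0]) open_box();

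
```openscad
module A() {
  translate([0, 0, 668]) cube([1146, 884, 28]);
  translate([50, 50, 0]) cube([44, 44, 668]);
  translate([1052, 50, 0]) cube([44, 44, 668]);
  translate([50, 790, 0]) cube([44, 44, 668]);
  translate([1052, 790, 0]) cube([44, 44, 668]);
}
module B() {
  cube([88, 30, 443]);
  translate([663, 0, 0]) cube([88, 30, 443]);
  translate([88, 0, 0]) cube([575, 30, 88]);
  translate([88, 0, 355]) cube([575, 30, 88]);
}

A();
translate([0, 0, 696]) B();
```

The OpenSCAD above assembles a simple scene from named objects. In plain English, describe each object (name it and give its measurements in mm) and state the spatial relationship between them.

A is a rectangular dining table. The top is 1146×884×28 mm with its upper surface at z = 696 mm. It stands on four 44×44 mm square legs, each inset 50 mm from the nearest pair of top edges, running from the floor to the underside of the top.

B is a rectangular picture frame lying in the x–z plane (depth along y). The opening is 575 mm wide (x) by 267 mm tall (z), surrounded by a border 88 mm wide on all four sides. The frame is 30 mm deep and is made of two full-height vertical stiles with two horizontal rails fitted between them.

The picture frame is on top of the table.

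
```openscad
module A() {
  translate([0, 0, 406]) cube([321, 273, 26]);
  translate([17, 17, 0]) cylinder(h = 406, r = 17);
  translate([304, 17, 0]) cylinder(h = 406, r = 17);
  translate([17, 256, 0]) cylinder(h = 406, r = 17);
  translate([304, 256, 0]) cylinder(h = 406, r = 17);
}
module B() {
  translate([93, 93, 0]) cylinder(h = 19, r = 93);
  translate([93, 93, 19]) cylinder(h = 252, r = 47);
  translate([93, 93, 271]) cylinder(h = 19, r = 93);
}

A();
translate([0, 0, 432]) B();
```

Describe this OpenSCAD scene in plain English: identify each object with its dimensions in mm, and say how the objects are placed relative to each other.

A is a four-legged stool. The seat is a 321×273×26 mm slab whose top surface is at z = 432 mm; four round legs, each 34 mm in diameter, run from the floor (z = 0) to the underside of the seat, each leg's axis is inset half a diameter from the nearest pair of seat edges (so the leg's bounding box is flush with the corner).

B is a spool: two coaxial disc flanges of radius 93 mm and thickness 19 mm, joined by a core cylinder of radius 47 mm and height 252 mm. The lower flange rests on z = 0 and the three cylinders share a vertical axis.

The spool is on top of the stool.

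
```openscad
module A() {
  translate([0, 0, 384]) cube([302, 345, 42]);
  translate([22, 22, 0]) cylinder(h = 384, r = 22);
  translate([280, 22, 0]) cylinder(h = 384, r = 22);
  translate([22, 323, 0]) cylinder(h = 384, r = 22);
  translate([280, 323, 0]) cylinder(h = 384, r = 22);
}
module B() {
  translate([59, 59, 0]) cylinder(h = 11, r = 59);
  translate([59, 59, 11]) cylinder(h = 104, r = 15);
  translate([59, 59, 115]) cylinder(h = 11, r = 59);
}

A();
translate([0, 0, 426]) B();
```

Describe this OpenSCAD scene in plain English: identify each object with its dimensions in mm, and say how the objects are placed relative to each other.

A is a simple wooden stool: a rectangular seat 302 mm (x) by 345 mm (y), 42 mm thick, top face at z = 426 mm, on four round legs, each 44 mm in diameter. The legs rest on z = 0, each leg's axis is inset half a diameter from the nearest pair of seat edges (so the leg's bounding box is flush with the corner).

B is a spool: two coaxial disc flanges of radius 59 mm and thickness 11 mm, joined by a core cylinder of radius 15 mm and height 104 mm. The lower flange rests on z = 0 and the three cylinders share a vertical axis.

The spool is on top of the stool.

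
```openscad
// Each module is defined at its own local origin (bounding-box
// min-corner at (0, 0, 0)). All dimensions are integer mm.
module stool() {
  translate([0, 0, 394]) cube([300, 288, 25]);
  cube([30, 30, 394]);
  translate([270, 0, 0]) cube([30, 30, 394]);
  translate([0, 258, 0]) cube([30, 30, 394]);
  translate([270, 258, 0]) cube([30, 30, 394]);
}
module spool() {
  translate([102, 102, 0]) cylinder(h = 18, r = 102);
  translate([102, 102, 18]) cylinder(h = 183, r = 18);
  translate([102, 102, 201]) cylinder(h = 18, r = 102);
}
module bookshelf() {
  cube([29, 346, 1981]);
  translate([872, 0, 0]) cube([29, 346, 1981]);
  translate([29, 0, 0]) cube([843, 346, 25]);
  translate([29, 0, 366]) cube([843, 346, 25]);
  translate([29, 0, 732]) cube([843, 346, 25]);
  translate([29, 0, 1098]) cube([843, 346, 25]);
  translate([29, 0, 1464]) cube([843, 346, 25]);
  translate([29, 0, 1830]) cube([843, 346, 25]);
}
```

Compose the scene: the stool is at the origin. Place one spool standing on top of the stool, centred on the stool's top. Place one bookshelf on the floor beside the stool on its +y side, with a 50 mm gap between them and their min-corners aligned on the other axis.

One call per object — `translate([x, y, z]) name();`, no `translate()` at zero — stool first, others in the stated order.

stool();
translate([48, 42, 419]) spool();
translate([0, 338, 0]) bookshelf();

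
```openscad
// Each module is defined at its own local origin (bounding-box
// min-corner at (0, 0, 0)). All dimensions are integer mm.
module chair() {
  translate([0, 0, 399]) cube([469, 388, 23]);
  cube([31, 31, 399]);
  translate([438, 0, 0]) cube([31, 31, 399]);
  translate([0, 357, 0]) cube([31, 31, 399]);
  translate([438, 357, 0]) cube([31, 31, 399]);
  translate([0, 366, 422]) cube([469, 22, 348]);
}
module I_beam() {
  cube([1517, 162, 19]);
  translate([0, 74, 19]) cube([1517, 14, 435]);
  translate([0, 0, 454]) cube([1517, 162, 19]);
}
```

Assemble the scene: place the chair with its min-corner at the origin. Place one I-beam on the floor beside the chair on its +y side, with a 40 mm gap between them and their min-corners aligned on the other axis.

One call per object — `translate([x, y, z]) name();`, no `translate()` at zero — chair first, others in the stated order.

chair();
translate([0, 428, 0]) I_beam();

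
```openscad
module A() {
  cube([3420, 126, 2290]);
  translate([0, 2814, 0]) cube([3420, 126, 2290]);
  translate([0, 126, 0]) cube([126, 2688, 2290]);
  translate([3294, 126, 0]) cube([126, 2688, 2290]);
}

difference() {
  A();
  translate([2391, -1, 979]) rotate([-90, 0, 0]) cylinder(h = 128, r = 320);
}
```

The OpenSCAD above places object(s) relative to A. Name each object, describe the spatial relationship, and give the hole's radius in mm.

A is a house frame. The house frame has a circular hole through its front wall. The hole's radius is 320 mm.

The subtracted cylinder has r = 320 mm.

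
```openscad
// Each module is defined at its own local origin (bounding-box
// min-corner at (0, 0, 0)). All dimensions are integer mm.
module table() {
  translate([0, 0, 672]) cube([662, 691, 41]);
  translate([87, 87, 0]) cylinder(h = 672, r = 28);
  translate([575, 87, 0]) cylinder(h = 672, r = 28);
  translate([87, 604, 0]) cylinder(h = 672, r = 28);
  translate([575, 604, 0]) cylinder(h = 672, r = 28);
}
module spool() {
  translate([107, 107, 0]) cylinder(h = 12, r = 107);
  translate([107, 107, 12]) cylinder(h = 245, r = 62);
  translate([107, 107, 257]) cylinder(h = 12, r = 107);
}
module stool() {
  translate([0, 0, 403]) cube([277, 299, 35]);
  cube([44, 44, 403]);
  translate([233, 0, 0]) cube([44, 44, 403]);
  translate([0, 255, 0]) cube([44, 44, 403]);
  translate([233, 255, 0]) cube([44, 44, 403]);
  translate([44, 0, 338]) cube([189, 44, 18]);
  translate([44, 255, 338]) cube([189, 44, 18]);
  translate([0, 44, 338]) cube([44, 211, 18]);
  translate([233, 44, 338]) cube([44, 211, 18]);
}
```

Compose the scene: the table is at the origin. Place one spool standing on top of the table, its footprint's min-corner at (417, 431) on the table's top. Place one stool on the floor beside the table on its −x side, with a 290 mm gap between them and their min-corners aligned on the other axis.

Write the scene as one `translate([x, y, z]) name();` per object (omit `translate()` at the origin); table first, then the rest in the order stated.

table();
translate([417, 431, 713]) spool();
translate([-567, 0, 0]) stool();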